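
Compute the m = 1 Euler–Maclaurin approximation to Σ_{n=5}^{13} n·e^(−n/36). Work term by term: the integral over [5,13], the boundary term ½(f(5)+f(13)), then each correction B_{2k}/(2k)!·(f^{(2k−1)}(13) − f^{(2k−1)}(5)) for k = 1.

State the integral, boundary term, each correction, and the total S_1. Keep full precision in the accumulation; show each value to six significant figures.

The integral term ∫_5^13 x·e^(−x/36) dx = 55.2649.
Boundary: ½(f(5) + f(13)) = ½(4.35162 + 9.05972) = 6.70567.
So far: 61.9706.
Correction k=1: B_{2}/2! · (f^{(1)}(13) − f^{(1)}(5)) = 1/12 · (0.445243 − 0.749446) = -0.0253503.

S_1 ≈ 61.9453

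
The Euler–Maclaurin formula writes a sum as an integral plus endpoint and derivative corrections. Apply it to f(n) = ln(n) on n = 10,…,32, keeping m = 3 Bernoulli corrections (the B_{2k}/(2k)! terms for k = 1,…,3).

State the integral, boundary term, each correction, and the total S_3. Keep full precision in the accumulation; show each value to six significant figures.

∫_10^32 ln(x) dx evaluates to 65.8777.
Boundary: ½(f(10) + f(32)) = ½(2.30259 + 3.46574) = 2.88416.
Integral + boundary = 68.7619.
Correction k=1: B_{2}/2! · (f^{(1)}(32) − f^{(1)}(10)) = 1/12 · (0.0312500 − 0.100000) = -0.00572917.
After k=1: 68.7561.
Correction k=2: B_{4}/4! · (f^{(3)}(32) − f^{(3)}(10)) = −1/720 · (6.10352e-05 − 0.00200000) = 2.69301e-06.
After k=2: 68.7561.
Correction k=3: B_{6}/6! · (f^{(5)}(32) − f^{(5)}(10)) = 1/30240 · (7.15256e-07 − 0.000240000) = -7.91286e-09.

S_3 ≈ 68.7561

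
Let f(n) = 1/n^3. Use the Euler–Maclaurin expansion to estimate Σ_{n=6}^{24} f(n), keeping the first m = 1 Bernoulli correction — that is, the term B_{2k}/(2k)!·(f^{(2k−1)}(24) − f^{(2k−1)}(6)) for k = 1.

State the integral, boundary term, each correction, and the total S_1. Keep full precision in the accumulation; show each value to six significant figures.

Integral: ∫_6^24 1/x^3 dx = 0.0130208.
Boundary: ½(f(6) + f(24)) = ½(0.00462963 + 7.23380e-05) = 0.00235098.
Integral + boundary = 0.0153718.
Correction k=1: B_{2}/2! · (f^{(1)}(24) − f^{(1)}(6)) = 1/12 · (-9.04225e-06 − (-0.00231481)) = 0.000192148.

S_1 ≈ 0.0155640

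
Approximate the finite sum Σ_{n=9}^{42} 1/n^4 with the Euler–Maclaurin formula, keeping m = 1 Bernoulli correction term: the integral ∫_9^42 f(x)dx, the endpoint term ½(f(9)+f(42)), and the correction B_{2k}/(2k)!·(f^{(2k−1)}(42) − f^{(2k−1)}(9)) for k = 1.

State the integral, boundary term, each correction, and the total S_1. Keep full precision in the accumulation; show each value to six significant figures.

S_1 ≈ 0.000534759

∫_9^42 1/x^4 dx evaluates to 0.000452748.
½[f(9) + f(42)] = ½[0.000152416 + 3.21368e-07] = 7.63686e-05.
Integral + boundary = 0.000529117.
Correction k=1: B_{2}/2! · (f^{(1)}(42) − f^{(1)}(9)) = 1/12 · (-3.06065e-08 − (-6.77404e-05)) = 5.64248e-06.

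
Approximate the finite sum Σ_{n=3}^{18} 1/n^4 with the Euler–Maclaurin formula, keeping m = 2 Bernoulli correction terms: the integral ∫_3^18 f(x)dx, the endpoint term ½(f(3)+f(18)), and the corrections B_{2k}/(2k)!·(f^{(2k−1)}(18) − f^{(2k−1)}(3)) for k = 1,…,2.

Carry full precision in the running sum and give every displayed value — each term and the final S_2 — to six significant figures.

Integral: ∫_3^18 1/x^4 dx = 0.0122885.
Boundary: ½(f(3) + f(18)) = ½(0.0123457 + 9.52599e-06) = 0.00617760.
So far: 0.0184661.
k=1: B_{2}/(2)! × [f^{(1)}(18) − f^{(1)}(3)] = 1/12 × (-2.11689e-06 − (-0.0164609)) = 0.00137157.
After k=1: 0.0198377.
k=2: B_{4}/(4)! × [f^{(3)}(18) − f^{(3)}(3)] = −1/720 × (-1.96008e-07 − (-0.0548697)) = -7.62076e-05.

S_2 ≈ 0.0197615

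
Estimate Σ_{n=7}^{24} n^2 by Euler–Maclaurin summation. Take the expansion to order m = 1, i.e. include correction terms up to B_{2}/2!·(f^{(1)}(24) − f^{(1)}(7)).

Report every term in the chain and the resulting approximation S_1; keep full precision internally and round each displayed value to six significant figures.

The integral term ∫_7^24 x^2 dx = 4493.67.
½[f(7) + f(24)] = ½[49.0000 + 576.000] = 312.500.
Running total after boundary: 4806.17.
Correction k=1: B_{2}/2! · (f^{(1)}(24) − f^{(1)}(7)) = 1/12 · (48.0000 − 14.0000) = 2.83333.

S_1 ≈ 4809.00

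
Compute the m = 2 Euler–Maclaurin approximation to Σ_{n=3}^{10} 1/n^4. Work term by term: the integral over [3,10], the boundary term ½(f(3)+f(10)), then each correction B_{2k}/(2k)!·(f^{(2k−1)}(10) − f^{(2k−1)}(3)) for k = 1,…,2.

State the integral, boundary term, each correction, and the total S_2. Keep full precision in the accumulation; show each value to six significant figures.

S_2 ≈ 0.0195274

∫_3^10 1/x^4 dx evaluates to 0.0120123.
Boundary: ½(f(3) + f(10)) = ½(0.0123457 + 0.000100000) = 0.00622284.
Running total after boundary: 0.0182352.
Correction k=1: B_{2}/2! · (f^{(1)}(10) − f^{(1)}(3)) = 1/12 · (-4.00000e-05 − (-0.0164609)) = 0.00136841.
After k=1: 0.0196036.
Correction k=2: B_{4}/4! · (f^{(3)}(10) − f^{(3)}(3)) = −1/720 · (-1.20000e-05 − (-0.0548697)) = -7.61912e-05.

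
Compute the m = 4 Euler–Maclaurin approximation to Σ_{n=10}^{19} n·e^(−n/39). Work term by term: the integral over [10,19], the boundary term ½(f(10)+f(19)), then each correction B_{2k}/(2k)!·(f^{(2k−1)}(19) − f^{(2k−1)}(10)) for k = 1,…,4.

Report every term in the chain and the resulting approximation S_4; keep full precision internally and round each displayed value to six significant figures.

The integral term ∫_10^19 x·e^(−x/39) dx = 89.1035.
Boundary: ½(f(10) + f(19)) = ½(7.73824 + 11.6728) = 9.70551.
Running total after boundary: 98.8090.
Correction k=1: B_{2}/2! · (f^{(1)}(19) − f^{(1)}(10)) = 1/12 · (0.315055 − 0.575408) = -0.0216961.
Partial sum through k=1: 98.7873.
Correction k=2: B_{4}/4! · (f^{(3)}(19) − f^{(3)}(10)) = −1/720 · (0.00101497 − 0.00139583) = 5.28973e-07.
Partial sum through k=2: 98.7873.
Correction k=3: B_{6}/6! · (f^{(5)}(19) − f^{(5)}(10)) = 1/30240 · (1.19842e-06 − 1.58669e-06) = -1.28394e-11.
Partial sum through k=3: 98.7873.
Correction k=4: B_{8}/8! · (f^{(7)}(19) − f^{(7)}(10)) = −1/1209600 · (1.13711e-09 − 1.48302e-09) = 2.85968e-16.

S_4 ≈ 98.7873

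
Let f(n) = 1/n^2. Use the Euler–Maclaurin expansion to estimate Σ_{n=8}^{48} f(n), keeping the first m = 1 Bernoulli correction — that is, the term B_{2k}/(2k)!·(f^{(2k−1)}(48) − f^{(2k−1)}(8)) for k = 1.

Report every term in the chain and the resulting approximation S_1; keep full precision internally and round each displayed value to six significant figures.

S_1 ≈ 0.112520

∫_8^48 1/x^2 dx evaluates to 0.104167.
½[f(8) + f(48)] = ½[0.0156250 + 0.000434028] = 0.00802951.
Running total after boundary: 0.112196.
Correction k=1: B_{2}/2! · (f^{(1)}(48) − f^{(1)}(8)) = 1/12 · (-1.80845e-05 − (-0.00390625)) = 0.000324014.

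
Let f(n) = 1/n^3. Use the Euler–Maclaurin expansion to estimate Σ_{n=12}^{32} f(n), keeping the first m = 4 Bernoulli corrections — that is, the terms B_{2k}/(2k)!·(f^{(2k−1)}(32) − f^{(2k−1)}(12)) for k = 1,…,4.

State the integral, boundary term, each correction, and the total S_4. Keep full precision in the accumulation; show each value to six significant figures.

The integral term ∫_12^32 1/x^3 dx = 0.00298394.
Endpoint term: (f(12) + f(32))/2 = (0.000578704 + 3.05176e-05)/2 = 0.000304611.
So far: 0.00328855.
k=1: B_{2}/(2)! × [f^{(1)}(32) − f^{(1)}(12)] = 1/12 × (-2.86102e-06 − (-0.000144676)) = 1.18179e-05.
Running total after k=1: 0.00330037.
k=2: B_{4}/(4)! × [f^{(3)}(32) − f^{(3)}(12)] = −1/720 × (-5.58794e-08 − (-2.00939e-05)) = -2.78306e-08.
Running total after k=2: 0.00330034.
k=3: B_{6}/(6)! × [f^{(5)}(32) − f^{(5)}(12)] = 1/30240 × (-2.29193e-09 − (-5.86071e-06)) = 1.93731e-10.
Running total after k=3: 0.00330034.
k=4: B_{8}/(8)! × [f^{(7)}(32) − f^{(7)}(12)] = −1/1209600 × (-1.61151e-10 − (-2.93036e-06)) = -2.42245e-12.

S_4 ≈ 0.00330034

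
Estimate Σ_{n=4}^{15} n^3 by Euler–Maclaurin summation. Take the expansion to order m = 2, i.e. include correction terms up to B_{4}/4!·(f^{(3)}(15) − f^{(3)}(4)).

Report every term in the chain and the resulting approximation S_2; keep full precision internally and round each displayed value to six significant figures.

S_2 ≈ 14364.0

∫_4^15 x^3 dx evaluates to 12592.2.
½[f(4) + f(15)] = ½[64.0000 + 3375.00] = 1719.50.
So far: 14311.8.
k=1: B_{2}/(2)! × [f^{(1)}(15) − f^{(1)}(4)] = 1/12 × (675.000 − 48.0000) = 52.2500.
Partial sum through k=1: 14364.0.
k=2: B_{4}/(4)! × [f^{(3)}(15) − f^{(3)}(4)] = −1/720 × (6.00000 − 6.00000) = 0.00000.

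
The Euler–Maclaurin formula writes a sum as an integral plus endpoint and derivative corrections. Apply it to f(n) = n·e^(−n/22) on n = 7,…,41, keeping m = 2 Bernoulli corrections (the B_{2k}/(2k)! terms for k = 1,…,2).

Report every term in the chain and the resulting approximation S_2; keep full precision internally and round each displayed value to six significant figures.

S_2 ≈ 254.820

Integral: ∫_7^41 x·e^(−x/22) dx = 249.147.
½[f(7) + f(41)] = ½[5.09229 + 6.35941] = 5.72585.
Integral + boundary = 254.873.
k=1: B_{2}/(2)! × [f^{(1)}(41) − f^{(1)}(7)] = 1/12 × (-0.133957 − 0.496003) = -0.0524966.
Running total after k=1: 254.820.
k=2: B_{4}/(4)! × [f^{(3)}(41) − f^{(3)}(7)] = −1/720 × (0.000364171 − 0.00403088) = 5.09265e-06.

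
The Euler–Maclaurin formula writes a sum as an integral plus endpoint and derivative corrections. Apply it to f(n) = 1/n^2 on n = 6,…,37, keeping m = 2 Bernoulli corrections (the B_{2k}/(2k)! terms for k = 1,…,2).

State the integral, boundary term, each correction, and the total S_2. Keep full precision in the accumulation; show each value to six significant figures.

Integral: ∫_6^37 1/x^2 dx = 0.139640.
½[f(6) + f(37)] = ½[0.0277778 + 0.000730460] = 0.0142541.
So far: 0.153894.
Correction k=1: B_{2}/2! · (f^{(1)}(37) − f^{(1)}(6)) = 1/12 · (-3.94843e-05 − (-0.00925926)) = 0.000768315.
After k=1: 0.154662.
Correction k=2: B_{4}/4! · (f^{(3)}(37) − f^{(3)}(6)) = −1/720 · (-3.46101e-07 − (-0.00308642)) = -4.28621e-06.

S_2 ≈ 0.154658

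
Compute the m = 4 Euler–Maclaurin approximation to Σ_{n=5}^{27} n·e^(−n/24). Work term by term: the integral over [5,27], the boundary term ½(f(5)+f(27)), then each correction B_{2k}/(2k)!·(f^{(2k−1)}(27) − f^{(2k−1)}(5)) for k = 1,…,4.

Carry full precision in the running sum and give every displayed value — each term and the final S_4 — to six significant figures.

Integral: ∫_5^27 x·e^(−x/24) dx = 167.733.
½[f(5) + f(27)] = ½[4.05968 + 8.76562] = 6.41265.
Integral + boundary = 174.146.
Order-1 term: 1/12 · (-0.0405816 − 0.642783) = -0.0569470.
Running total after k=1: 174.089.
Order-2 term: −1/720 · (0.00105681 − 0.00393517) = 3.99771e-06.
Running total after k=2: 174.089.
Order-3 term: 1/30240 · (3.79180e-06 − 1.17264e-05) = -2.62387e-10.
Running total after k=3: 174.089.
Order-4 term: −1/1209600 · (9.98066e-09 − 2.88557e-08) = 1.56043e-14.

S_4 ≈ 174.089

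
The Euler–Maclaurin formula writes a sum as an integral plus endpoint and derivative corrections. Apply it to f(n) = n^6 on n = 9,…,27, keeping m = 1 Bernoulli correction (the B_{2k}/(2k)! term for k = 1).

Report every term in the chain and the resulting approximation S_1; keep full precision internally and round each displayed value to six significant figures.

Integral: ∫_9^27 x^6 dx = 1.49365e+09.
½[f(9) + f(27)] = ½[531441 + 3.87420e+08] = 1.93976e+08.
Integral + boundary = 1.68763e+09.
Correction k=1: B_{2}/2! · (f^{(1)}(27) − f^{(1)}(9)) = 1/12 · (8.60934e+07 − 354294) = 7.14493e+06.

S_1 ≈ 1.69477e+09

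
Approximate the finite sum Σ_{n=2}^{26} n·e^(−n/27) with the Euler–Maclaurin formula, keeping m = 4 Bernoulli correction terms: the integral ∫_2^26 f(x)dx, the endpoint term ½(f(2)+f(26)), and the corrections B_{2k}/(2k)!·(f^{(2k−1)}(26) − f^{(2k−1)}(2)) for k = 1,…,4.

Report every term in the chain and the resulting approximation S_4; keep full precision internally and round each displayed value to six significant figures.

The integral term ∫_2^26 x·e^(−x/27) dx = 180.797.
Endpoint term: (f(2) + f(26))/2 = (1.85721 + 9.92576)/2 = 5.89148.
So far: 186.689.
k=1: B_{2}/(2)! × [f^{(1)}(26) − f^{(1)}(2)] = 1/12 × (0.0141393 − 0.859818) = -0.0704732.
After k=1: 186.618.
k=2: B_{4}/(4)! × [f^{(3)}(26) − f^{(3)}(2)] = −1/720 × (0.00106675 − 0.00372706) = 3.69487e-06.
After k=2: 186.618.
k=3: B_{6}/(6)! × [f^{(5)}(26) − f^{(5)}(2)] = 1/30240 × (2.90000e-06 − 8.60722e-06) = -1.88731e-10.
After k=3: 186.618.
k=4: B_{8}/(8)! × [f^{(7)}(26) − f^{(7)}(2)] = −1/1209600 × (5.94883e-09 − 1.66007e-08) = 8.80607e-15.

S_4 ≈ 186.618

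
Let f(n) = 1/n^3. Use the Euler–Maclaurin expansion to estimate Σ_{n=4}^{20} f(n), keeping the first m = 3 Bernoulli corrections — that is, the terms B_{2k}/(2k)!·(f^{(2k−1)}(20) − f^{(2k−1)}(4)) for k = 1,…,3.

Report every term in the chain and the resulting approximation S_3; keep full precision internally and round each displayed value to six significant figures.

S_3 ≈ 0.0388309

Integral: ∫_4^20 1/x^3 dx = 0.0300000.
Endpoint term: (f(4) + f(20))/2 = (0.0156250 + 0.000125000)/2 = 0.00787500.
So far: 0.0378750.
Correction k=1: B_{2}/2! · (f^{(1)}(20) − f^{(1)}(4)) = 1/12 · (-1.87500e-05 − (-0.0117188)) = 0.000975000.
Partial sum through k=1: 0.0388500.
Correction k=2: B_{4}/4! · (f^{(3)}(20) − f^{(3)}(4)) = −1/720 · (-9.37500e-07 − (-0.0146484)) = -2.03437e-05.
Partial sum through k=2: 0.0388297.
Correction k=3: B_{6}/6! · (f^{(5)}(20) − f^{(5)}(4)) = 1/30240 · (-9.84375e-08 − (-0.0384521)) = 1.27156e-06.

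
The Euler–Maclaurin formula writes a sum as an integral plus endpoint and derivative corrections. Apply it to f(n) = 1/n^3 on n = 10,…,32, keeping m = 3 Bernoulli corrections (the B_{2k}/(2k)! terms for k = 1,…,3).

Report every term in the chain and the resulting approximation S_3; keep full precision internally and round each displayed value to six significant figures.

∫_10^32 1/x^3 dx evaluates to 0.00451172.
½[f(10) + f(32)] = ½[0.00100000 + 3.05176e-05] = 0.000515259.
So far: 0.00502698.
k=1: B_{2}/(2)! × [f^{(1)}(32) − f^{(1)}(10)] = 1/12 × (-2.86102e-06 − (-0.000300000)) = 2.47616e-05.
Partial sum through k=1: 0.00505174.
k=2: B_{4}/(4)! × [f^{(3)}(32) − f^{(3)}(10)] = −1/720 × (-5.58794e-08 − (-6.00000e-05)) = -8.32557e-08.
Partial sum through k=2: 0.00505166.
k=3: B_{6}/(6)! × [f^{(5)}(32) − f^{(5)}(10)] = 1/30240 × (-2.29193e-09 − (-2.52000e-05)) = 8.33258e-10.

S_3 ≈ 0.00505166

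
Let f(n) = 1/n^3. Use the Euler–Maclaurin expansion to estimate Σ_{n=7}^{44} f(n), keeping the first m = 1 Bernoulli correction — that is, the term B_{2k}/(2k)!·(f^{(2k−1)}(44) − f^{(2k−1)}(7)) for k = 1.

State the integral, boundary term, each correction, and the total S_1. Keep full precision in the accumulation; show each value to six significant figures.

Integral: ∫_7^44 1/x^3 dx = 0.00994582.
½[f(7) + f(44)] = ½[0.00291545 + 1.17393e-05] = 0.00146360.
So far: 0.0114094.
k=1: B_{2}/(2)! × [f^{(1)}(44) − f^{(1)}(7)] = 1/12 × (-8.00406e-07 − (-0.00124948)) = 0.000104057.

S_1 ≈ 0.0115135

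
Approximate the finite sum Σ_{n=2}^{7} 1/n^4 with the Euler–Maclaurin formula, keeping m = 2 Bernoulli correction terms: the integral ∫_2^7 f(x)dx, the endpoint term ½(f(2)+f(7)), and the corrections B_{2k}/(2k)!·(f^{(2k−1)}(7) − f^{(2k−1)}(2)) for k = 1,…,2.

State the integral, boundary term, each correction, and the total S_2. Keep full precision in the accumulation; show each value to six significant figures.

Integral: ∫_2^7 1/x^4 dx = 0.0406948.
Endpoint term: (f(2) + f(7))/2 = (0.0625000 + 0.000416493)/2 = 0.0314582.
So far: 0.0721531.
k=1: B_{2}/(2)! × [f^{(1)}(7) − f^{(1)}(2)] = 1/12 × (-0.000237996 − (-0.125000)) = 0.0103968.
After k=1: 0.0825499.
k=2: B_{4}/(4)! × [f^{(3)}(7) − f^{(3)}(2)] = −1/720 × (-0.000145712 − (-0.937500)) = -0.00130188.

S_2 ≈ 0.0812480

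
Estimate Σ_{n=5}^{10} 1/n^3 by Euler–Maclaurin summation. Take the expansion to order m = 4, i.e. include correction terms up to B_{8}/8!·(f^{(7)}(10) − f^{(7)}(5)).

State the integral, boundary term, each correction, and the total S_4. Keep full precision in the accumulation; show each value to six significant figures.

The integral term ∫_5^10 1/x^3 dx = 0.0150000.
½[f(5) + f(10)] = ½[0.00800000 + 0.00100000] = 0.00450000.
Integral + boundary = 0.0195000.
k=1: B_{2}/(2)! × [f^{(1)}(10) − f^{(1)}(5)] = 1/12 × (-0.000300000 − (-0.00480000)) = 0.000375000.
Partial sum through k=1: 0.0198750.
k=2: B_{4}/(4)! × [f^{(3)}(10) − f^{(3)}(5)] = −1/720 × (-6.00000e-05 − (-0.00384000)) = -5.25000e-06.
Partial sum through k=2: 0.0198698.
k=3: B_{6}/(6)! × [f^{(5)}(10) − f^{(5)}(5)] = 1/30240 × (-2.52000e-05 − (-0.00645120)) = 2.12500e-07.
Partial sum through k=3: 0.0198700.
k=4: B_{8}/(8)! × [f^{(7)}(10) − f^{(7)}(5)] = −1/1209600 × (-1.81440e-05 − (-0.0185795)) = -1.53450e-08.

S_4 ≈ 0.0198699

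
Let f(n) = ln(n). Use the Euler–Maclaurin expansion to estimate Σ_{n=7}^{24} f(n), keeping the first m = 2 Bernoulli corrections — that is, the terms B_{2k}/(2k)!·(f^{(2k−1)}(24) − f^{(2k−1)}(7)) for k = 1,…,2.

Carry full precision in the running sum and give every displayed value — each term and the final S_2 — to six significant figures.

∫_7^24 ln(x) dx evaluates to 45.6519.
Boundary: ½(f(7) + f(24)) = ½(1.94591 + 3.17805) = 2.56198.
So far: 48.2139.
Order-1 term: 1/12 · (0.0416667 − 0.142857) = -0.00843254.
Running total after k=1: 48.2055.
Order-2 term: −1/720 · (0.000144676 − 0.00583090) = 7.89754e-06.

S_2 ≈ 48.2055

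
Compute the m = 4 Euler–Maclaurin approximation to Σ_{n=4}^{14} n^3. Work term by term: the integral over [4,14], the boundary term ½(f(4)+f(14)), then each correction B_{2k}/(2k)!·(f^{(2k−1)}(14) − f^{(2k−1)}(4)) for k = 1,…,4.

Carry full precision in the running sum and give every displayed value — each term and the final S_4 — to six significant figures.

S_4 ≈ 10989.0

Integral: ∫_4^14 x^3 dx = 9540.00.
½[f(4) + f(14)] = ½[64.0000 + 2744.00] = 1404.00.
Running total after boundary: 10944.0.
Correction k=1: B_{2}/2! · (f^{(1)}(14) − f^{(1)}(4)) = 1/12 · (588.000 − 48.0000) = 45.0000.
Running total after k=1: 10989.0.
Correction k=2: B_{4}/4! · (f^{(3)}(14) − f^{(3)}(4)) = −1/720 · (6.00000 − 6.00000) = 0.00000.
Running total after k=2: 10989.0.
Correction k=3: B_{6}/6! · (f^{(5)}(14) − f^{(5)}(4)) = 1/30240 · (0.00000 − 0.00000) = 0.00000.
Running total after k=3: 10989.0.
Correction k=4: B_{8}/8! · (f^{(7)}(14) − f^{(7)}(4)) = −1/1209600 · (0.00000 − 0.00000) = 0.00000.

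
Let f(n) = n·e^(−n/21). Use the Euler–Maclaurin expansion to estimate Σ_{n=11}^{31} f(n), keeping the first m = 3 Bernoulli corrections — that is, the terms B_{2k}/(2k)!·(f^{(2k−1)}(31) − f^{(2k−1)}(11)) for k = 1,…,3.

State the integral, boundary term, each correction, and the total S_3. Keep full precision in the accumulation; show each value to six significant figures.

S_3 ≈ 155.236

∫_11^31 x·e^(−x/21) dx evaluates to 148.470.
Endpoint term: (f(11) + f(31))/2 = (6.51486 + 7.08370)/2 = 6.79928.
So far: 155.269.
k=1: B_{2}/(2)! × [f^{(1)}(31) − f^{(1)}(11)] = 1/12 × (-0.108813 − 0.282029) = -0.0325701.
Running total after k=1: 155.236.
k=2: B_{4}/(4)! × [f^{(3)}(31) − f^{(3)}(11)] = −1/720 × (0.000789570 − 0.00332551) = 3.52213e-06.
Running total after k=2: 155.236.
k=3: B_{6}/(6)! × [f^{(5)}(31) − f^{(5)}(11)] = 1/30240 × (4.14032e-06 − 1.36315e-05) = -3.13862e-10.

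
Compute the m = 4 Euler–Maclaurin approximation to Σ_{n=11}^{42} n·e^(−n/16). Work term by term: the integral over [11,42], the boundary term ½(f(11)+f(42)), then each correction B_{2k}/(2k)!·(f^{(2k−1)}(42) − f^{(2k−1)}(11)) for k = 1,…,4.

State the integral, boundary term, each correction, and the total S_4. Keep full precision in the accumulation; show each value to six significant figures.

S_4 ≈ 154.263

∫_11^42 x·e^(−x/16) dx evaluates to 149.999.
½[f(11) + f(42)] = ½[5.53115 + 3.04247] = 4.28681.
So far: 154.286.
Correction k=1: B_{2}/2! · (f^{(1)}(42) − f^{(1)}(11)) = 1/12 · (-0.117715 − 0.157135) = -0.0229041.
After k=1: 154.263.
Correction k=2: B_{4}/4! · (f^{(3)}(42) − f^{(3)}(11)) = −1/720 · (0.000106113 − 0.00454218) = 6.16120e-06.
After k=2: 154.263.
Correction k=3: B_{6}/6! · (f^{(5)}(42) − f^{(5)}(11)) = 1/30240 · (2.62519e-06 − 3.30881e-05) = -1.00737e-09.
After k=3: 154.263.
Correction k=4: B_{8}/8! · (f^{(7)}(42) − f^{(7)}(11)) = −1/1209600 · (1.88901e-08 − 1.89193e-07) = 1.40792e-13.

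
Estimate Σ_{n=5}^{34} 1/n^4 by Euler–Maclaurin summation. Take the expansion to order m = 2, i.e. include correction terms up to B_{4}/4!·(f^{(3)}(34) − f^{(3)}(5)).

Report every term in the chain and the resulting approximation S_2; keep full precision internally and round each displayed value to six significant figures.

S_2 ≈ 0.00356309

Integral: ∫_5^34 1/x^4 dx = 0.00265819.
Boundary: ½(f(5) + f(34)) = ½(0.00160000 + 7.48315e-07) = 0.000800374.
So far: 0.00345856.
Order-1 term: 1/12 · (-8.80370e-08 − (-0.00128000)) = 0.000106659.
Running total after k=1: 0.00356522.
Order-2 term: −1/720 · (-2.28470e-09 − (-0.00153600)) = -2.13333e-06.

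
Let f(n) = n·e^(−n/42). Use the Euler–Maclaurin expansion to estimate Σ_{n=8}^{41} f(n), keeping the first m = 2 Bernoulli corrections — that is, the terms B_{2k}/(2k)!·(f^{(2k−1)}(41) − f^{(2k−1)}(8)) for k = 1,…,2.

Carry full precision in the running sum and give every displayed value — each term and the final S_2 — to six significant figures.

S_2 ≈ 433.434

The integral term ∫_8^41 x·e^(−x/42) dx = 422.459.
½[f(8) + f(41)] = ½[6.61252 + 15.4465] = 11.0295.
So far: 433.489.
Order-1 term: 1/12 · (0.00897009 − 0.669124) = -0.0550129.
Running total after k=1: 433.434.
Order-2 term: −1/720 · (0.000432232 − 0.00131647) = 1.22811e-06.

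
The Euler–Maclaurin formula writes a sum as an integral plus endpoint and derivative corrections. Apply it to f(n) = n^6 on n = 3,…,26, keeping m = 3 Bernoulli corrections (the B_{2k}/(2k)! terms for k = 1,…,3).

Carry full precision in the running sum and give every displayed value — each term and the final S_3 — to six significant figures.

Integral: ∫_3^26 x^6 dx = 1.14740e+09.
Boundary: ½(f(3) + f(26)) = ½(729.000 + 3.08916e+08) = 1.54458e+08.
Integral + boundary = 1.30186e+09.
k=1: B_{2}/(2)! × [f^{(1)}(26) − f^{(1)}(3)] = 1/12 × (7.12883e+07 − 1458.00) = 5.94057e+06.
Running total after k=1: 1.30780e+09.
k=2: B_{4}/(4)! × [f^{(3)}(26) − f^{(3)}(3)] = −1/720 × (2.10912e+06 − 3240.00) = -2924.83.
Running total after k=2: 1.30780e+09.
k=3: B_{6}/(6)! × [f^{(5)}(26) − f^{(5)}(3)] = 1/30240 × (18720.0 − 2160.00) = 0.547619.

S_3 ≈ 1.30780e+09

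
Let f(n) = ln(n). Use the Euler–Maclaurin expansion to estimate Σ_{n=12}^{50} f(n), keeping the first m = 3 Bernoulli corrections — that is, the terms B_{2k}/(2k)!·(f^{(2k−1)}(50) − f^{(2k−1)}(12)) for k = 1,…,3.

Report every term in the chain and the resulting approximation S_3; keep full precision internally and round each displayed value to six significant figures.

∫_12^50 ln(x) dx evaluates to 127.782.
Endpoint term: (f(12) + f(50))/2 = (2.48491 + 3.91202)/2 = 3.19846.
Running total after boundary: 130.981.
Correction k=1: B_{2}/2! · (f^{(1)}(50) − f^{(1)}(12)) = 1/12 · (0.0200000 − 0.0833333) = -0.00527778.
Partial sum through k=1: 130.975.
Correction k=2: B_{4}/4! · (f^{(3)}(50) − f^{(3)}(12)) = −1/720 · (1.60000e-05 − 0.00115741) = 1.58529e-06.
Partial sum through k=2: 130.975.
Correction k=3: B_{6}/6! · (f^{(5)}(50) − f^{(5)}(12)) = 1/30240 · (7.68000e-08 − 9.64506e-05) = -3.18696e-09.

S_3 ≈ 130.975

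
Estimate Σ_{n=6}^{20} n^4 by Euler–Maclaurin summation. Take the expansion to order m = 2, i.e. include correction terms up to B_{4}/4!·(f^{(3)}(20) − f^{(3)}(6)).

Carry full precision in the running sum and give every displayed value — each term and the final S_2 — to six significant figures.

∫_6^20 x^4 dx evaluates to 638445.
Boundary: ½(f(6) + f(20)) = ½(1296.00 + 160000) = 80648.0.
Running total after boundary: 719093.
k=1: B_{2}/(2)! × [f^{(1)}(20) − f^{(1)}(6)] = 1/12 × (32000.0 − 864.000) = 2594.67.
After k=1: 721687.
k=2: B_{4}/(4)! × [f^{(3)}(20) − f^{(3)}(6)] = −1/720 × (480.000 − 144.000) = -0.466667.

S_2 ≈ 721687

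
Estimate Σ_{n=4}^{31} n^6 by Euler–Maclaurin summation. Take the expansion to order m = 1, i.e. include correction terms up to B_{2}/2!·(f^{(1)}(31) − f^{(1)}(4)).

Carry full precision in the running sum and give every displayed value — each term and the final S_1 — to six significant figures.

S_1 ≈ 4.38844e+09

Integral: ∫_4^31 x^6 dx = 3.93037e+09.
½[f(4) + f(31)] = ½[4096.00 + 8.87504e+08] = 4.43754e+08.
So far: 4.37412e+09.
k=1: B_{2}/(2)! × [f^{(1)}(31) − f^{(1)}(4)] = 1/12 × (1.71775e+08 − 6144.00) = 1.43141e+07.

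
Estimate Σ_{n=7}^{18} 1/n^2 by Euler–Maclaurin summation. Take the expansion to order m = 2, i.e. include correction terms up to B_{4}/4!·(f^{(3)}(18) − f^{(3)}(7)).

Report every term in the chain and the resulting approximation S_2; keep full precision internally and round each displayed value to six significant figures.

S_2 ≈ 0.0995042

∫_7^18 1/x^2 dx evaluates to 0.0873016.
Boundary: ½(f(7) + f(18)) = ½(0.0204082 + 0.00308642) = 0.0117473.
So far: 0.0990489.
Order-1 term: 1/12 · (-0.000342936 − (-0.00583090)) = 0.000457331.
After k=1: 0.0995062.
Order-2 term: −1/720 · (-1.27013e-05 − (-0.00142798)) = -1.96566e-06.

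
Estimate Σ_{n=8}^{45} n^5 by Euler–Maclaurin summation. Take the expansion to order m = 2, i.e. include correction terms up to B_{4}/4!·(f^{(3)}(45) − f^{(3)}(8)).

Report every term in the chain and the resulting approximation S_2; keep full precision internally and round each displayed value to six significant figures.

S_2 ≈ 1.47790e+09

Integral: ∫_8^45 x^5 dx = 1.38392e+09.
Endpoint term: (f(8) + f(45))/2 = (32768.0 + 1.84528e+08)/2 = 9.22804e+07.
Running total after boundary: 1.47620e+09.
Correction k=1: B_{2}/2! · (f^{(1)}(45) − f^{(1)}(8)) = 1/12 · (2.05031e+07 − 20480.0) = 1.70689e+06.
After k=1: 1.47790e+09.
Correction k=2: B_{4}/4! · (f^{(3)}(45) − f^{(3)}(8)) = −1/720 · (121500 − 3840.00) = -163.417.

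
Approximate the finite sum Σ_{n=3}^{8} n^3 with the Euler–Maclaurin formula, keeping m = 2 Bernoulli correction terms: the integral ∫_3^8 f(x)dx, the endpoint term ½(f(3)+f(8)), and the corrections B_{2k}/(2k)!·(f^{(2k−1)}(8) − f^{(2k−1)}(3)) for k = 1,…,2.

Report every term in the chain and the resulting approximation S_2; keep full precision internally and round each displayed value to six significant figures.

Integral: ∫_3^8 x^3 dx = 1003.75.
Endpoint term: (f(3) + f(8))/2 = (27.0000 + 512.000)/2 = 269.500.
Running total after boundary: 1273.25.
k=1: B_{2}/(2)! × [f^{(1)}(8) − f^{(1)}(3)] = 1/12 × (192.000 − 27.0000) = 13.7500.
Partial sum through k=1: 1287.00.
k=2: B_{4}/(4)! × [f^{(3)}(8) − f^{(3)}(3)] = −1/720 × (6.00000 − 6.00000) = 0.00000.

S_2 ≈ 1287.00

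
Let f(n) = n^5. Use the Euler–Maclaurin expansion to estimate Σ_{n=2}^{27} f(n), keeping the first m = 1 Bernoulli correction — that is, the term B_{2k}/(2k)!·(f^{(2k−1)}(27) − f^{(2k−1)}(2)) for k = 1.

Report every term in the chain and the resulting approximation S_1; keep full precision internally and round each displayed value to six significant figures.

∫_2^27 x^5 dx evaluates to 6.45701e+07.
Boundary: ½(f(2) + f(27)) = ½(32.0000 + 1.43489e+07) = 7.17447e+06.
So far: 7.17445e+07.
k=1: B_{2}/(2)! × [f^{(1)}(27) − f^{(1)}(2)] = 1/12 × (2.65720e+06 − 80.0000) = 221427.

S_1 ≈ 7.19660e+07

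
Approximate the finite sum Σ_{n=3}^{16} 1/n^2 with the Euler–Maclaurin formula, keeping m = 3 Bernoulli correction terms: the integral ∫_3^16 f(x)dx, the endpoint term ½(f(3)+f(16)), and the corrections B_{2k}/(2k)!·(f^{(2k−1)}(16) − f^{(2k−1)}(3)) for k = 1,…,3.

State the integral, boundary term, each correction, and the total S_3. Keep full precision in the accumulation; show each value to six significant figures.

Integral: ∫_3^16 1/x^2 dx = 0.270833.
½[f(3) + f(16)] = ½[0.111111 + 0.00390625] = 0.0575087.
Integral + boundary = 0.328342.
k=1: B_{2}/(2)! × [f^{(1)}(16) − f^{(1)}(3)] = 1/12 × (-0.000488281 − (-0.0740741)) = 0.00613215.
After k=1: 0.334474.
k=2: B_{4}/(4)! × [f^{(3)}(16) − f^{(3)}(3)] = −1/720 × (-2.28882e-05 − (-0.0987654)) = -0.000137142.
After k=2: 0.334337.
k=3: B_{6}/(6)! × [f^{(5)}(16) − f^{(5)}(3)] = 1/30240 × (-2.68221e-06 − (-0.329218)) = 1.08868e-05.

S_3 ≈ 0.334348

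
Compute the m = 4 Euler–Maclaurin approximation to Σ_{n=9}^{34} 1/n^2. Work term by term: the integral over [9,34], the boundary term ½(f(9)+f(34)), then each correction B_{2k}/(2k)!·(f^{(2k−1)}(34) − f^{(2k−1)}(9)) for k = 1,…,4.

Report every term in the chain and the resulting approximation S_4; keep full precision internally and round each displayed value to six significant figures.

Integral: ∫_9^34 1/x^2 dx = 0.0816993.
Endpoint term: (f(9) + f(34))/2 = (0.0123457 + 0.000865052)/2 = 0.00660537.
Integral + boundary = 0.0883047.
k=1: B_{2}/(2)! × [f^{(1)}(34) − f^{(1)}(9)] = 1/12 × (-5.08854e-05 − (-0.00274348)) = 0.000224383.
Partial sum through k=1: 0.0885291.
k=2: B_{4}/(4)! × [f^{(3)}(34) − f^{(3)}(9)] = −1/720 × (-5.28222e-07 − (-0.000406442)) = -5.63769e-07.
Partial sum through k=2: 0.0885285.
k=3: B_{6}/(6)! × [f^{(5)}(34) − f^{(5)}(9)] = 1/30240 × (-1.37082e-08 − (-0.000150534)) = 4.97753e-09.
Partial sum through k=3: 0.0885285.
k=4: B_{8}/(8)! × [f^{(7)}(34) − f^{(7)}(9)] = −1/1209600 × (-6.64065e-10 − (-0.000104073)) = -8.60386e-11.

S_4 ≈ 0.0885285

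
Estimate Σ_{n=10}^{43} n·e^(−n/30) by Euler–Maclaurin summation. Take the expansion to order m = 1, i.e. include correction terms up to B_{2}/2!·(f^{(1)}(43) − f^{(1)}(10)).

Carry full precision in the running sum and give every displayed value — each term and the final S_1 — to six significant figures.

Integral: ∫_10^43 x·e^(−x/30) dx = 337.495.
Endpoint term: (f(10) + f(43))/2 = (7.16531 + 10.2560)/2 = 8.71068.
So far: 346.206.
Correction k=1: B_{2}/2! · (f^{(1)}(43) − f^{(1)}(10)) = 1/12 · (-0.103355 − 0.477688) = -0.0484202.

S_1 ≈ 346.157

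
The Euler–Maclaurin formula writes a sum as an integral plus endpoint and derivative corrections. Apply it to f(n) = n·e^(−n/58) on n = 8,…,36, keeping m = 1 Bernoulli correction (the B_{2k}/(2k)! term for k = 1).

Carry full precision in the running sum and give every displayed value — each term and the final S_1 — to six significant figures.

S_1 ≈ 417.060

The integral term ∫_8^36 x·e^(−x/58) dx = 403.945.
½[f(8) + f(36)] = ½[6.96927 + 19.3526] = 13.1610.
Integral + boundary = 417.106.
Correction k=1: B_{2}/2! · (f^{(1)}(36) − f^{(1)}(8)) = 1/12 · (0.203907 − 0.750999) = -0.0455910.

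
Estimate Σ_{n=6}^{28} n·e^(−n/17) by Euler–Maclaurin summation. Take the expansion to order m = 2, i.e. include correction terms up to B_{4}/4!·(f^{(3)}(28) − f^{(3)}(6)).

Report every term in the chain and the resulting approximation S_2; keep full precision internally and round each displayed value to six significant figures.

∫_6^28 x·e^(−x/17) dx evaluates to 127.373.
½[f(6) + f(28)] = ½[4.21571 + 5.39324] = 4.80447.
Running total after boundary: 132.177.
k=1: B_{2}/(2)! × [f^{(1)}(28) − f^{(1)}(6)] = 1/12 × (-0.124634 − 0.454636) = -0.0482724.
Partial sum through k=1: 132.129.
k=2: B_{4}/(4)! × [f^{(3)}(28) − f^{(3)}(6)] = −1/720 × (0.000901722 − 0.00643555) = 7.68587e-06.

S_2 ≈ 132.129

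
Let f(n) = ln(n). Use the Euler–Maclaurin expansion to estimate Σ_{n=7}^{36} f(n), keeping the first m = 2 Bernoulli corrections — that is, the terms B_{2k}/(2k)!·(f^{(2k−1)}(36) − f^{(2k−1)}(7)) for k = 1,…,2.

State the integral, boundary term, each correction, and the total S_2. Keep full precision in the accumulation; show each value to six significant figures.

S_2 ≈ 89.1404

The integral term ∫_7^36 ln(x) dx = 86.3853.
Boundary: ½(f(7) + f(36)) = ½(1.94591 + 3.58352) = 2.76471.
So far: 89.1500.
Correction k=1: B_{2}/2! · (f^{(1)}(36) − f^{(1)}(7)) = 1/12 · (0.0277778 − 0.142857) = -0.00958995.
After k=1: 89.1404.
Correction k=2: B_{4}/4! · (f^{(3)}(36) − f^{(3)}(7)) = −1/720 · (4.28669e-05 − 0.00583090) = 8.03894e-06.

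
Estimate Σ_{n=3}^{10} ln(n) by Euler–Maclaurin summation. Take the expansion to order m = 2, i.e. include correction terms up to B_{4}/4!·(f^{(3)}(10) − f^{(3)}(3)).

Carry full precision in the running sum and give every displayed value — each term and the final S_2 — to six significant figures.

S_2 ≈ 14.4113

∫_3^10 ln(x) dx evaluates to 12.7300.
Boundary: ½(f(3) + f(10)) = ½(1.09861 + 2.30259) = 1.70060.
So far: 14.4306.
Order-1 term: 1/12 · (0.100000 − 0.333333) = -0.0194444.
Partial sum through k=1: 14.4112.
Order-2 term: −1/720 · (0.00200000 − 0.0740741) = 0.000100103.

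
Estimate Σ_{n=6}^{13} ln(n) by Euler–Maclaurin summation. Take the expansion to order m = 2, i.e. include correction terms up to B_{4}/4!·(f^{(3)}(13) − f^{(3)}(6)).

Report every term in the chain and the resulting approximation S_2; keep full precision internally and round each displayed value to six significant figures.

The integral term ∫_6^13 ln(x) dx = 15.5938.
Endpoint term: (f(6) + f(13))/2 = (1.79176 + 2.56495)/2 = 2.17835.
Integral + boundary = 17.7721.
Order-1 term: 1/12 · (0.0769231 − 0.166667) = -0.00747863.
Running total after k=1: 17.7647.
Order-2 term: −1/720 · (0.000910332 − 0.00925926) = 1.15957e-05.

S_2 ≈ 17.7647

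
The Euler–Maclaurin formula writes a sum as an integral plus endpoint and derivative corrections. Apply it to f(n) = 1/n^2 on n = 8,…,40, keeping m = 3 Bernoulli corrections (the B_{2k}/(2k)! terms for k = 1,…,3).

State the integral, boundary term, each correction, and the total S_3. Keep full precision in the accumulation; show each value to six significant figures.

∫_8^40 1/x^2 dx evaluates to 0.100000.
Boundary: ½(f(8) + f(40)) = ½(0.0156250 + 0.000625000) = 0.00812500.
Integral + boundary = 0.108125.
Order-1 term: 1/12 · (-3.12500e-05 − (-0.00390625)) = 0.000322917.
After k=1: 0.108448.
Order-2 term: −1/720 · (-2.34375e-07 − (-0.000732422)) = -1.01693e-06.
After k=2: 0.108447.
Order-3 term: 1/30240 · (-4.39453e-09 − (-0.000343323)) = 1.13531e-08.

S_3 ≈ 0.108447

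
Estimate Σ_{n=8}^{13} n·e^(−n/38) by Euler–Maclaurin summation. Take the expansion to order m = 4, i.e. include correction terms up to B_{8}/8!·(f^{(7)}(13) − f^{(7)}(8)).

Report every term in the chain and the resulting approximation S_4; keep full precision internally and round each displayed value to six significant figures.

∫_8^13 x·e^(−x/38) dx evaluates to 39.6458.
½[f(8) + f(13)] = ½[6.48126 + 9.23355] = 7.85741.
So far: 47.5032.
Order-1 term: 1/12 · (0.467285 − 0.639598) = -0.0143594.
After k=1: 47.4889.
Order-2 term: −1/720 · (0.00130736 − 0.00156504) = 3.57881e-07.
After k=2: 47.4889.
Order-3 term: 1/30240 · (1.58665e-06 − 1.86090e-06) = -9.06914e-12.
After k=3: 47.4889.
Order-4 term: −1/1209600 · (1.57058e-09 − 1.82686e-09) = 2.11865e-16.

S_4 ≈ 47.4889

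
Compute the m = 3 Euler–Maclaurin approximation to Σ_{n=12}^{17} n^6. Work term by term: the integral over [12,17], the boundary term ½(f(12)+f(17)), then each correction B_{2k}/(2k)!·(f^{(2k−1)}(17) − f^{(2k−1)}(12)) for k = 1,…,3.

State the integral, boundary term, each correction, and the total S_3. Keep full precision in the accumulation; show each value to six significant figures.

Integral: ∫_12^17 x^6 dx = 5.35010e+07.
Boundary: ½(f(12) + f(17)) = ½(2.98598e+06 + 2.41376e+07) = 1.35618e+07.
Integral + boundary = 6.70628e+07.
Order-1 term: 1/12 · (8.51914e+06 − 1.49299e+06) = 585512.
After k=1: 6.76483e+07.
Order-2 term: −1/720 · (589560 − 207360) = -530.833.
After k=2: 6.76477e+07.
Order-3 term: 1/30240 · (12240.0 − 8640.00) = 0.119048.

S_3 ≈ 6.76477e+07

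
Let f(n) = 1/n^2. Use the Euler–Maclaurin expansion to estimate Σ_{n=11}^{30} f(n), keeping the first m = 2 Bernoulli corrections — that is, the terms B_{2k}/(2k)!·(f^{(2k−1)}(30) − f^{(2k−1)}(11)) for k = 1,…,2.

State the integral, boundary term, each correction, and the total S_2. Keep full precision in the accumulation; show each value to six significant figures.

S_2 ≈ 0.0623824

The integral term ∫_11^30 1/x^2 dx = 0.0575758.
Boundary: ½(f(11) + f(30)) = ½(0.00826446 + 0.00111111) = 0.00468779.
So far: 0.0622635.
Correction k=1: B_{2}/2! · (f^{(1)}(30) − f^{(1)}(11)) = 1/12 · (-7.40741e-05 − (-0.00150263)) = 0.000119046.
Running total after k=1: 0.0623826.
Correction k=2: B_{4}/4! · (f^{(3)}(30) − f^{(3)}(11)) = −1/720 · (-9.87654e-07 − (-0.000149021)) = -2.05602e-07.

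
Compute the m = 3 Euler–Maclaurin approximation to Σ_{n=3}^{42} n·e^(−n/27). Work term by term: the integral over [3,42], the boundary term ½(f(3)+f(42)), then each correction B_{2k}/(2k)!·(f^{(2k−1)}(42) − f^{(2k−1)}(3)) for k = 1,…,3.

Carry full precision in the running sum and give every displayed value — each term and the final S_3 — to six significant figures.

The integral term ∫_3^42 x·e^(−x/27) dx = 331.593.
½[f(3) + f(42)] = ½[2.68452 + 8.86503] = 5.77477.
Running total after boundary: 337.367.
Order-1 term: 1/12 · (-0.117262 − 0.795413) = -0.0760562.
Running total after k=1: 337.291.
Order-2 term: −1/720 · (0.000418219 − 0.00354608) = 4.34425e-06.
Running total after k=2: 337.291.
Order-3 term: 1/30240 · (1.36803e-06 − 8.23190e-06) = -2.26980e-10.

S_3 ≈ 337.291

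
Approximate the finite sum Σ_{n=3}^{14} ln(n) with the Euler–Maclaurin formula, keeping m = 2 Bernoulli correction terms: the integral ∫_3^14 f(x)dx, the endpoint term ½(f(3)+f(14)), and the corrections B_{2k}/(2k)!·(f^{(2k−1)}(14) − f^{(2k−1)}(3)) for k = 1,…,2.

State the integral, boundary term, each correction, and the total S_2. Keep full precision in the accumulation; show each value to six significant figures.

∫_3^14 ln(x) dx evaluates to 22.6510.
Boundary: ½(f(3) + f(14)) = ½(1.09861 + 2.63906) = 1.86883.
Running total after boundary: 24.5198.
Order-1 term: 1/12 · (0.0714286 − 0.333333) = -0.0218254.
Partial sum through k=1: 24.4980.
Order-2 term: −1/720 · (0.000728863 − 0.0740741) = 0.000101868.

S_2 ≈ 24.4981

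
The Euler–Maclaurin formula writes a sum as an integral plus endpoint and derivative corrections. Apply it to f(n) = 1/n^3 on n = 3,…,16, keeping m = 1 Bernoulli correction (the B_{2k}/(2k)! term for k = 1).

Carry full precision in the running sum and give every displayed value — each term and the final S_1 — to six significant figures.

∫_3^16 1/x^3 dx evaluates to 0.0536024.
½[f(3) + f(16)] = ½[0.0370370 + 0.000244141] = 0.0186406.
Integral + boundary = 0.0722430.
Order-1 term: 1/12 · (-4.57764e-05 − (-0.0370370)) = 0.00308261.

S_1 ≈ 0.0753256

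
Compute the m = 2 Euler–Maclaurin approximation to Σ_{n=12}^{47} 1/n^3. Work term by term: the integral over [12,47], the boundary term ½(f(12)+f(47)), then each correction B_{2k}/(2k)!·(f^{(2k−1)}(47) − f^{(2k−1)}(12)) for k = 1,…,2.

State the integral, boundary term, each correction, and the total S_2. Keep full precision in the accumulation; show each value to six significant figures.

∫_12^47 1/x^3 dx evaluates to 0.00324588.
½[f(12) + f(47)] = ½[0.000578704 + 9.63178e-06] = 0.000294168.
So far: 0.00354004.
Order-1 term: 1/12 · (-6.14794e-07 − (-0.000144676)) = 1.20051e-05.
Partial sum through k=1: 0.00355205.
Order-2 term: −1/720 · (-5.56627e-09 − (-2.00939e-05)) = -2.79004e-08.

S_2 ≈ 0.00355202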